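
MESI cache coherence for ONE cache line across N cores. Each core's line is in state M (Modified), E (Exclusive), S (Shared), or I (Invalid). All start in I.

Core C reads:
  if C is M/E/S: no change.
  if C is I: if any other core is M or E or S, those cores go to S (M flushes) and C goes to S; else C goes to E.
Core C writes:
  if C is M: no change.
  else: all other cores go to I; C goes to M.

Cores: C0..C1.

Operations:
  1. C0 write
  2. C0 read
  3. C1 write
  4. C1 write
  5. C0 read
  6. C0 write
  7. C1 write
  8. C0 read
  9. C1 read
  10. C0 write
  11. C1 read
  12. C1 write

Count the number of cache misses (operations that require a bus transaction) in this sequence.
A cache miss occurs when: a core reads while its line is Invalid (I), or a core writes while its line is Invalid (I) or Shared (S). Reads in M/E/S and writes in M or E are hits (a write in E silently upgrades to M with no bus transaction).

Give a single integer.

Op 1: C0 write [C0 write: invalidate none -> C0=M] -> [M,I] [MISS #1: write from I]
Op 2: C0 read [C0 read: already in M, no change] -> [M,I] [hit: read from M]
Op 3: C1 write [C1 write: invalidate ['C0=M'] -> C1=M] -> [I,M] [MISS #2: write from I]
Op 4: C1 write [C1 write: already M (modified), no change] -> [I,M] [hit: write from M]
Op 5: C0 read [C0 read from I: others=['C1=M'] -> C0=S, others downsized to S] -> [S,S] [MISS #3: read from I]
Op 6: C0 write [C0 write: invalidate ['C1=S'] -> C0=M] -> [M,I] [MISS #4: write from S]
Op 7: C1 write [C1 write: invalidate ['C0=M'] -> C1=M] -> [I,M] [MISS #5: write from I]
Op 8: C0 read [C0 read from I: others=['C1=M'] -> C0=S, others downsized to S] -> [S,S] [MISS #6: read from I]
Op 9: C1 read [C1 read: already in S, no change] -> [S,S] [hit: read from S]
Op 10: C0 write [C0 write: invalidate ['C1=S'] -> C0=M] -> [M,I] [MISS #7: write from S]
Op 11: C1 read [C1 read from I: others=['C0=M'] -> C1=S, others downsized to S] -> [S,S] [MISS #8: read from I]
Op 12: C1 write [C1 write: invalidate ['C0=S'] -> C1=M] -> [I,M] [MISS #9: write from S]

Answer: 9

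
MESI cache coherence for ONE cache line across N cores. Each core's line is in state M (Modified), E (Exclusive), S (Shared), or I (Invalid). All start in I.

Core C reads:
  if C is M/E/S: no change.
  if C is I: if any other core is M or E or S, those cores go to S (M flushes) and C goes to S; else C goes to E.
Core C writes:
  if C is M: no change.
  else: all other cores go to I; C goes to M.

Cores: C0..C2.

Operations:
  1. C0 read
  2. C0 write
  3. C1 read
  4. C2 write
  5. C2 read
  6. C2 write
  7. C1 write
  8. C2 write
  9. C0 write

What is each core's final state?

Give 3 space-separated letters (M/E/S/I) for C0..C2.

Op 1: C0 read [C0 read from I: no other sharers -> C0=E (exclusive)] -> [E,I,I]
Op 2: C0 write [C0 write: invalidate none -> C0=M] -> [M,I,I]
Op 3: C1 read [C1 read from I: others=['C0=M'] -> C1=S, others downsized to S] -> [S,S,I]
Op 4: C2 write [C2 write: invalidate ['C0=S', 'C1=S'] -> C2=M] -> [I,I,M]
Op 5: C2 read [C2 read: already in M, no change] -> [I,I,M]
Op 6: C2 write [C2 write: already M (modified), no change] -> [I,I,M]
Op 7: C1 write [C1 write: invalidate ['C2=M'] -> C1=M] -> [I,M,I]
Op 8: C2 write [C2 write: invalidate ['C1=M'] -> C2=M] -> [I,I,M]
Op 9: C0 write [C0 write: invalidate ['C2=M'] -> C0=M] -> [M,I,I]

Answer: M I I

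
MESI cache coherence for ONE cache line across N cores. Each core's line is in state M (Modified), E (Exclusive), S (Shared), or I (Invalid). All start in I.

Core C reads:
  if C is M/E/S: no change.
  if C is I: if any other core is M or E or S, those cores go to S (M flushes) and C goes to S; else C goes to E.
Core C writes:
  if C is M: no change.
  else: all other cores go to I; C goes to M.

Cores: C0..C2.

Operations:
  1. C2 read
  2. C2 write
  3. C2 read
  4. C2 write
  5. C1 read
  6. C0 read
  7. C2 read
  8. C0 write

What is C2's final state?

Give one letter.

Op 1: C2 read [C2 read from I: no other sharers -> C2=E (exclusive)] -> [I,I,E]
Op 2: C2 write [C2 write: invalidate none -> C2=M] -> [I,I,M]
Op 3: C2 read [C2 read: already in M, no change] -> [I,I,M]
Op 4: C2 write [C2 write: already M (modified), no change] -> [I,I,M]
Op 5: C1 read [C1 read from I: others=['C2=M'] -> C1=S, others downsized to S] -> [I,S,S]
Op 6: C0 read [C0 read from I: others=['C1=S', 'C2=S'] -> C0=S, others downsized to S] -> [S,S,S]
Op 7: C2 read [C2 read: already in S, no change] -> [S,S,S]
Op 8: C0 write [C0 write: invalidate ['C1=S', 'C2=S'] -> C0=M] -> [M,I,I]

Answer: I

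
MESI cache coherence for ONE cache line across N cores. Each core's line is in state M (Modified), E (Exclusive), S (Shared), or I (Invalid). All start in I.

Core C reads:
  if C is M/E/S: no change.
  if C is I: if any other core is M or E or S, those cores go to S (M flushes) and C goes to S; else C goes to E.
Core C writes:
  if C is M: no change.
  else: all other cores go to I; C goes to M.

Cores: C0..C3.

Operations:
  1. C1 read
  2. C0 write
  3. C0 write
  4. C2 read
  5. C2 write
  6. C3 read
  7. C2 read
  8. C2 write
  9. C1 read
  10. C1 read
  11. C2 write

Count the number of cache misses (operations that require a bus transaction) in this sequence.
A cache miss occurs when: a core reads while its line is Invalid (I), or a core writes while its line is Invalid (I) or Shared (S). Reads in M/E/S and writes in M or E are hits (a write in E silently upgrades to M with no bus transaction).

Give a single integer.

Answer: 8

Derivation:
Op 1: C1 read [C1 read from I: no other sharers -> C1=E (exclusive)] -> [I,E,I,I] [MISS #1: read from I]
Op 2: C0 write [C0 write: invalidate ['C1=E'] -> C0=M] -> [M,I,I,I] [MISS #2: write from I]
Op 3: C0 write [C0 write: already M (modified), no change] -> [M,I,I,I] [hit: write from M]
Op 4: C2 read [C2 read from I: others=['C0=M'] -> C2=S, others downsized to S] -> [S,I,S,I] [MISS #3: read from I]
Op 5: C2 write [C2 write: invalidate ['C0=S'] -> C2=M] -> [I,I,M,I] [MISS #4: write from S]
Op 6: C3 read [C3 read from I: others=['C2=M'] -> C3=S, others downsized to S] -> [I,I,S,S] [MISS #5: read from I]
Op 7: C2 read [C2 read: already in S, no change] -> [I,I,S,S] [hit: read from S]
Op 8: C2 write [C2 write: invalidate ['C3=S'] -> C2=M] -> [I,I,M,I] [MISS #6: write from S]
Op 9: C1 read [C1 read from I: others=['C2=M'] -> C1=S, others downsized to S] -> [I,S,S,I] [MISS #7: read from I]
Op 10: C1 read [C1 read: already in S, no change] -> [I,S,S,I] [hit: read from S]
Op 11: C2 write [C2 write: invalidate ['C1=S'] -> C2=M] -> [I,I,M,I] [MISS #8: write from S]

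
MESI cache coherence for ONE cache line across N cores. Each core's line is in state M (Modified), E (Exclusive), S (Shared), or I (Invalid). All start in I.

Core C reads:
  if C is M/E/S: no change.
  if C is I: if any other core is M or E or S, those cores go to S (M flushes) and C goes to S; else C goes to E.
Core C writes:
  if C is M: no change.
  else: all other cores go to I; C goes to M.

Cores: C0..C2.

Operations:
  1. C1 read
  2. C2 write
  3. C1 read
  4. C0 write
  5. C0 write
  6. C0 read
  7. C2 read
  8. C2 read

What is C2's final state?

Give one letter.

Answer: S

Derivation:
Op 1: C1 read [C1 read from I: no other sharers -> C1=E (exclusive)] -> [I,E,I]
Op 2: C2 write [C2 write: invalidate ['C1=E'] -> C2=M] -> [I,I,M]
Op 3: C1 read [C1 read from I: others=['C2=M'] -> C1=S, others downsized to S] -> [I,S,S]
Op 4: C0 write [C0 write: invalidate ['C1=S', 'C2=S'] -> C0=M] -> [M,I,I]
Op 5: C0 write [C0 write: already M (modified), no change] -> [M,I,I]
Op 6: C0 read [C0 read: already in M, no change] -> [M,I,I]
Op 7: C2 read [C2 read from I: others=['C0=M'] -> C2=S, others downsized to S] -> [S,I,S]
Op 8: C2 read [C2 read: already in S, no change] -> [S,I,S]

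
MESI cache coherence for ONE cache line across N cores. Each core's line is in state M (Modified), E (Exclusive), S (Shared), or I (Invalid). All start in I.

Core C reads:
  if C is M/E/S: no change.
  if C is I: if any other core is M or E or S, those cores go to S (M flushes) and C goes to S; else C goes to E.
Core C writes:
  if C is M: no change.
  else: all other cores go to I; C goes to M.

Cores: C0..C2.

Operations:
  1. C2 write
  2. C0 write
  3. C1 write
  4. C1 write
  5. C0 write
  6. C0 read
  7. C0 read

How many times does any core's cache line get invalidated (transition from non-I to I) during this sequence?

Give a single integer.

Answer: 3

Derivation:
Op 1: C2 write [C2 write: invalidate none -> C2=M] -> [I,I,M] (invalidations this op: 0; running total: 0)
Op 2: C0 write [C0 write: invalidate ['C2=M'] -> C0=M] -> [M,I,I] (invalidations this op: 1; running total: 1)
Op 3: C1 write [C1 write: invalidate ['C0=M'] -> C1=M] -> [I,M,I] (invalidations this op: 1; running total: 2)
Op 4: C1 write [C1 write: already M (modified), no change] -> [I,M,I] (invalidations this op: 0; running total: 2)
Op 5: C0 write [C0 write: invalidate ['C1=M'] -> C0=M] -> [M,I,I] (invalidations this op: 1; running total: 3)
Op 6: C0 read [C0 read: already in M, no change] -> [M,I,I] (invalidations this op: 0; running total: 3)
Op 7: C0 read [C0 read: already in M, no change] -> [M,I,I] (invalidations this op: 0; running total: 3)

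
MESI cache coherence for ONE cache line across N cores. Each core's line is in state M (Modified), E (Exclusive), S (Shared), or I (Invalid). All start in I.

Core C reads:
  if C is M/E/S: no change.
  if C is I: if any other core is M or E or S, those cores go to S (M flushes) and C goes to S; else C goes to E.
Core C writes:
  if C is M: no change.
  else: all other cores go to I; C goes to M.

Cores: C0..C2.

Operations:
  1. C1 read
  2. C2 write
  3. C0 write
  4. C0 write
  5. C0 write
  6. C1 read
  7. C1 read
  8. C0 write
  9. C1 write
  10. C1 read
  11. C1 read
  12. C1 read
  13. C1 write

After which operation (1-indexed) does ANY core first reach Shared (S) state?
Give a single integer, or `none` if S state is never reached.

Answer: 6

Derivation:
Op 1: C1 read [C1 read from I: no other sharers -> C1=E (exclusive)] -> [I,E,I]
Op 2: C2 write [C2 write: invalidate ['C1=E'] -> C2=M] -> [I,I,M]
Op 3: C0 write [C0 write: invalidate ['C2=M'] -> C0=M] -> [M,I,I]
Op 4: C0 write [C0 write: already M (modified), no change] -> [M,I,I]
Op 5: C0 write [C0 write: already M (modified), no change] -> [M,I,I]
Op 6: C1 read [C1 read from I: others=['C0=M'] -> C1=S, others downsized to S] -> [S,S,I]
  -> First S state at op 6; remaining ops need not be traced.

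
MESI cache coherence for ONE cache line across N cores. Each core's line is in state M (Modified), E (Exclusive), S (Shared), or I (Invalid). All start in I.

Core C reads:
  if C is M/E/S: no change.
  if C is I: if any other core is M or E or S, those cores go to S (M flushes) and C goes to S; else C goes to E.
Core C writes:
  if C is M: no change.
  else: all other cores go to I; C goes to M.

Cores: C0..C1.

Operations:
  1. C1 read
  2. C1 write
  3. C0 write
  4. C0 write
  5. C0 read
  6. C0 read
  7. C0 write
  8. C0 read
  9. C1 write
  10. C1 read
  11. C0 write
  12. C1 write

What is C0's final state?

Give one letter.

Op 1: C1 read [C1 read from I: no other sharers -> C1=E (exclusive)] -> [I,E]
Op 2: C1 write [C1 write: invalidate none -> C1=M] -> [I,M]
Op 3: C0 write [C0 write: invalidate ['C1=M'] -> C0=M] -> [M,I]
Op 4: C0 write [C0 write: already M (modified), no change] -> [M,I]
Op 5: C0 read [C0 read: already in M, no change] -> [M,I]
Op 6: C0 read [C0 read: already in M, no change] -> [M,I]
Op 7: C0 write [C0 write: already M (modified), no change] -> [M,I]
Op 8: C0 read [C0 read: already in M, no change] -> [M,I]
Op 9: C1 write [C1 write: invalidate ['C0=M'] -> C1=M] -> [I,M]
Op 10: C1 read [C1 read: already in M, no change] -> [I,M]
Op 11: C0 write [C0 write: invalidate ['C1=M'] -> C0=M] -> [M,I]
Op 12: C1 write [C1 write: invalidate ['C0=M'] -> C1=M] -> [I,M]

Answer: I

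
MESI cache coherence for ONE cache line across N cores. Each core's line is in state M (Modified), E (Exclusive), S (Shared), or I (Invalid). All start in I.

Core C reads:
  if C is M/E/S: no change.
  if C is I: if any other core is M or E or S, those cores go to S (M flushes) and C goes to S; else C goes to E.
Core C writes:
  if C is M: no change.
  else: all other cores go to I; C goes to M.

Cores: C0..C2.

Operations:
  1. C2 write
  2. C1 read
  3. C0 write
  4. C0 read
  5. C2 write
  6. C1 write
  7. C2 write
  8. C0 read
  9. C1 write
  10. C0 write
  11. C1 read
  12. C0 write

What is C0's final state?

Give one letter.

Op 1: C2 write [C2 write: invalidate none -> C2=M] -> [I,I,M]
Op 2: C1 read [C1 read from I: others=['C2=M'] -> C1=S, others downsized to S] -> [I,S,S]
Op 3: C0 write [C0 write: invalidate ['C1=S', 'C2=S'] -> C0=M] -> [M,I,I]
Op 4: C0 read [C0 read: already in M, no change] -> [M,I,I]
Op 5: C2 write [C2 write: invalidate ['C0=M'] -> C2=M] -> [I,I,M]
Op 6: C1 write [C1 write: invalidate ['C2=M'] -> C1=M] -> [I,M,I]
Op 7: C2 write [C2 write: invalidate ['C1=M'] -> C2=M] -> [I,I,M]
Op 8: C0 read [C0 read from I: others=['C2=M'] -> C0=S, others downsized to S] -> [S,I,S]
Op 9: C1 write [C1 write: invalidate ['C0=S', 'C2=S'] -> C1=M] -> [I,M,I]
Op 10: C0 write [C0 write: invalidate ['C1=M'] -> C0=M] -> [M,I,I]
Op 11: C1 read [C1 read from I: others=['C0=M'] -> C1=S, others downsized to S] -> [S,S,I]
Op 12: C0 write [C0 write: invalidate ['C1=S'] -> C0=M] -> [M,I,I]

Answer: M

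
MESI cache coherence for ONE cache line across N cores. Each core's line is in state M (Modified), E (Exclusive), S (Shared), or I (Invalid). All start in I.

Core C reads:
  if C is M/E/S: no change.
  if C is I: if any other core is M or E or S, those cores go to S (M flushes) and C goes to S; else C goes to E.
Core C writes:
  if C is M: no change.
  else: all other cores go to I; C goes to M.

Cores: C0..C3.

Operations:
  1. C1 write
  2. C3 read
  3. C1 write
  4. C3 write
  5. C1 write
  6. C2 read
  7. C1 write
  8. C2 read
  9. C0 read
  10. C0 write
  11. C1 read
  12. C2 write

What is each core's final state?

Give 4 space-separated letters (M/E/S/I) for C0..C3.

Answer: I I M I

Derivation:
Op 1: C1 write [C1 write: invalidate none -> C1=M] -> [I,M,I,I]
Op 2: C3 read [C3 read from I: others=['C1=M'] -> C3=S, others downsized to S] -> [I,S,I,S]
Op 3: C1 write [C1 write: invalidate ['C3=S'] -> C1=M] -> [I,M,I,I]
Op 4: C3 write [C3 write: invalidate ['C1=M'] -> C3=M] -> [I,I,I,M]
Op 5: C1 write [C1 write: invalidate ['C3=M'] -> C1=M] -> [I,M,I,I]
Op 6: C2 read [C2 read from I: others=['C1=M'] -> C2=S, others downsized to S] -> [I,S,S,I]
Op 7: C1 write [C1 write: invalidate ['C2=S'] -> C1=M] -> [I,M,I,I]
Op 8: C2 read [C2 read from I: others=['C1=M'] -> C2=S, others downsized to S] -> [I,S,S,I]
Op 9: C0 read [C0 read from I: others=['C1=S', 'C2=S'] -> C0=S, others downsized to S] -> [S,S,S,I]
Op 10: C0 write [C0 write: invalidate ['C1=S', 'C2=S'] -> C0=M] -> [M,I,I,I]
Op 11: C1 read [C1 read from I: others=['C0=M'] -> C1=S, others downsized to S] -> [S,S,I,I]
Op 12: C2 write [C2 write: invalidate ['C0=S', 'C1=S'] -> C2=M] -> [I,I,M,I]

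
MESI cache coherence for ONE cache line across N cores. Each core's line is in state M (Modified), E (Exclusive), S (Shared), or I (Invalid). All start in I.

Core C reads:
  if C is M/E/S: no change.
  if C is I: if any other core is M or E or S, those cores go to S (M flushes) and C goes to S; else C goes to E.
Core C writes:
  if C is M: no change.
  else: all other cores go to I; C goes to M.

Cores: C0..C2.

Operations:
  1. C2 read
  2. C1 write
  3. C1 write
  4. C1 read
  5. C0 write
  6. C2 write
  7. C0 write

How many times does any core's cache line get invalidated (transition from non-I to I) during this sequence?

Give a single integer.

Op 1: C2 read [C2 read from I: no other sharers -> C2=E (exclusive)] -> [I,I,E] (invalidations this op: 0; running total: 0)
Op 2: C1 write [C1 write: invalidate ['C2=E'] -> C1=M] -> [I,M,I] (invalidations this op: 1; running total: 1)
Op 3: C1 write [C1 write: already M (modified), no change] -> [I,M,I] (invalidations this op: 0; running total: 1)
Op 4: C1 read [C1 read: already in M, no change] -> [I,M,I] (invalidations this op: 0; running total: 1)
Op 5: C0 write [C0 write: invalidate ['C1=M'] -> C0=M] -> [M,I,I] (invalidations this op: 1; running total: 2)
Op 6: C2 write [C2 write: invalidate ['C0=M'] -> C2=M] -> [I,I,M] (invalidations this op: 1; running total: 3)
Op 7: C0 write [C0 write: invalidate ['C2=M'] -> C0=M] -> [M,I,I] (invalidations this op: 1; running total: 4)

Answer: 4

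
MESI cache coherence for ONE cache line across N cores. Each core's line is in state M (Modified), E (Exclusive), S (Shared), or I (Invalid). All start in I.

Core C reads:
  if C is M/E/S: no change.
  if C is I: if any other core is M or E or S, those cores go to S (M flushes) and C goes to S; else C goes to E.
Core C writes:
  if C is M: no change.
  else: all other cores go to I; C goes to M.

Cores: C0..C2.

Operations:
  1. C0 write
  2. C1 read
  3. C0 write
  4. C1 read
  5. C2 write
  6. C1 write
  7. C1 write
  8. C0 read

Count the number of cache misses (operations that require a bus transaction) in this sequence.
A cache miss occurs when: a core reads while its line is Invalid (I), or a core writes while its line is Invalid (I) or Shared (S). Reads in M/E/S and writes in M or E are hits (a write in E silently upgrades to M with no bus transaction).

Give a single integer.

Op 1: C0 write [C0 write: invalidate none -> C0=M] -> [M,I,I] [MISS #1: write from I]
Op 2: C1 read [C1 read from I: others=['C0=M'] -> C1=S, others downsized to S] -> [S,S,I] [MISS #2: read from I]
Op 3: C0 write [C0 write: invalidate ['C1=S'] -> C0=M] -> [M,I,I] [MISS #3: write from S]
Op 4: C1 read [C1 read from I: others=['C0=M'] -> C1=S, others downsized to S] -> [S,S,I] [MISS #4: read from I]
Op 5: C2 write [C2 write: invalidate ['C0=S', 'C1=S'] -> C2=M] -> [I,I,M] [MISS #5: write from I]
Op 6: C1 write [C1 write: invalidate ['C2=M'] -> C1=M] -> [I,M,I] [MISS #6: write from I]
Op 7: C1 write [C1 write: already M (modified), no change] -> [I,M,I] [hit: write from M]
Op 8: C0 read [C0 read from I: others=['C1=M'] -> C0=S, others downsized to S] -> [S,S,I] [MISS #7: read from I]

Answer: 7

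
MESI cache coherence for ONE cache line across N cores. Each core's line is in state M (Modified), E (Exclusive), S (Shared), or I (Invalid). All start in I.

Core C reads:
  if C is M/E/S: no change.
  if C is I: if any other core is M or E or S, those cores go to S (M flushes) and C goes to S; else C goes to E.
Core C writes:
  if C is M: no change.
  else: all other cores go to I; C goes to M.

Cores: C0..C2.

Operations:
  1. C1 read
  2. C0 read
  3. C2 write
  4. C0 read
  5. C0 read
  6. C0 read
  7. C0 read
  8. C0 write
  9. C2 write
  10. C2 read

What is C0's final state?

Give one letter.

Answer: I

Derivation:
Op 1: C1 read [C1 read from I: no other sharers -> C1=E (exclusive)] -> [I,E,I]
Op 2: C0 read [C0 read from I: others=['C1=E'] -> C0=S, others downsized to S] -> [S,S,I]
Op 3: C2 write [C2 write: invalidate ['C0=S', 'C1=S'] -> C2=M] -> [I,I,M]
Op 4: C0 read [C0 read from I: others=['C2=M'] -> C0=S, others downsized to S] -> [S,I,S]
Op 5: C0 read [C0 read: already in S, no change] -> [S,I,S]
Op 6: C0 read [C0 read: already in S, no change] -> [S,I,S]
Op 7: C0 read [C0 read: already in S, no change] -> [S,I,S]
Op 8: C0 write [C0 write: invalidate ['C2=S'] -> C0=M] -> [M,I,I]
Op 9: C2 write [C2 write: invalidate ['C0=M'] -> C2=M] -> [I,I,M]
Op 10: C2 read [C2 read: already in M, no change] -> [I,I,M]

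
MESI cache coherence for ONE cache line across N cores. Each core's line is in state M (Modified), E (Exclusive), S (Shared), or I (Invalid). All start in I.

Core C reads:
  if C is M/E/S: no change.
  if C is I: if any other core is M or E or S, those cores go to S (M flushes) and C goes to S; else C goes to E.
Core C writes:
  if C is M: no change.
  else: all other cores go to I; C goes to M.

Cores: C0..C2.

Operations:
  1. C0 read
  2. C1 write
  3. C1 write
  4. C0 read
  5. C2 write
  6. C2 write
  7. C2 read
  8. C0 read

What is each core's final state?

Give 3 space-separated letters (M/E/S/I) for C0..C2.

Op 1: C0 read [C0 read from I: no other sharers -> C0=E (exclusive)] -> [E,I,I]
Op 2: C1 write [C1 write: invalidate ['C0=E'] -> C1=M] -> [I,M,I]
Op 3: C1 write [C1 write: already M (modified), no change] -> [I,M,I]
Op 4: C0 read [C0 read from I: others=['C1=M'] -> C0=S, others downsized to S] -> [S,S,I]
Op 5: C2 write [C2 write: invalidate ['C0=S', 'C1=S'] -> C2=M] -> [I,I,M]
Op 6: C2 write [C2 write: already M (modified), no change] -> [I,I,M]
Op 7: C2 read [C2 read: already in M, no change] -> [I,I,M]
Op 8: C0 read [C0 read from I: others=['C2=M'] -> C0=S, others downsized to S] -> [S,I,S]

Answer: S I S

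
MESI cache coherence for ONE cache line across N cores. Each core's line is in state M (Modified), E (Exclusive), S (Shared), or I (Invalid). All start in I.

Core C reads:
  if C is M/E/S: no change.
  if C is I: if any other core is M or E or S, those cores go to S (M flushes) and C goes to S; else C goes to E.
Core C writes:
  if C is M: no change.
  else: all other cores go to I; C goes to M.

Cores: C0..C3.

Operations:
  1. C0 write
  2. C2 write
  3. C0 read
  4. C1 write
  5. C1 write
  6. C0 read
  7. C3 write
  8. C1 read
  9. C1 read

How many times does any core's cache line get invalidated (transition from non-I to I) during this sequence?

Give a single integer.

Op 1: C0 write [C0 write: invalidate none -> C0=M] -> [M,I,I,I] (invalidations this op: 0; running total: 0)
Op 2: C2 write [C2 write: invalidate ['C0=M'] -> C2=M] -> [I,I,M,I] (invalidations this op: 1; running total: 1)
Op 3: C0 read [C0 read from I: others=['C2=M'] -> C0=S, others downsized to S] -> [S,I,S,I] (invalidations this op: 0; running total: 1)
Op 4: C1 write [C1 write: invalidate ['C0=S', 'C2=S'] -> C1=M] -> [I,M,I,I] (invalidations this op: 2; running total: 3)
Op 5: C1 write [C1 write: already M (modified), no change] -> [I,M,I,I] (invalidations this op: 0; running total: 3)
Op 6: C0 read [C0 read from I: others=['C1=M'] -> C0=S, others downsized to S] -> [S,S,I,I] (invalidations this op: 0; running total: 3)
Op 7: C3 write [C3 write: invalidate ['C0=S', 'C1=S'] -> C3=M] -> [I,I,I,M] (invalidations this op: 2; running total: 5)
Op 8: C1 read [C1 read from I: others=['C3=M'] -> C1=S, others downsized to S] -> [I,S,I,S] (invalidations this op: 0; running total: 5)
Op 9: C1 read [C1 read: already in S, no change] -> [I,S,I,S] (invalidations this op: 0; running total: 5)

Answer: 5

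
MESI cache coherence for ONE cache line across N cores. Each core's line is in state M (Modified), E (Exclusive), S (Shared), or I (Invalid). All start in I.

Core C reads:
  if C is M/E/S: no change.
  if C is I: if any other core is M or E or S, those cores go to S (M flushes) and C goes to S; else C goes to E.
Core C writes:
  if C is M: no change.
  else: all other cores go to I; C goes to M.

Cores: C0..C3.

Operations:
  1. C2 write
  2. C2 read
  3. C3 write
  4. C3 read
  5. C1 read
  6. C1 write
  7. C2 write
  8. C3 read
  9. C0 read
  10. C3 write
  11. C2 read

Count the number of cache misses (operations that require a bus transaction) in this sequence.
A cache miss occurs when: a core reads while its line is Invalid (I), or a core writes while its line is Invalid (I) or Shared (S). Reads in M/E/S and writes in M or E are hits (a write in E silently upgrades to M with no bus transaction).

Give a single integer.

Answer: 9

Derivation:
Op 1: C2 write [C2 write: invalidate none -> C2=M] -> [I,I,M,I] [MISS #1: write from I]
Op 2: C2 read [C2 read: already in M, no change] -> [I,I,M,I] [hit: read from M]
Op 3: C3 write [C3 write: invalidate ['C2=M'] -> C3=M] -> [I,I,I,M] [MISS #2: write from I]
Op 4: C3 read [C3 read: already in M, no change] -> [I,I,I,M] [hit: read from M]
Op 5: C1 read [C1 read from I: others=['C3=M'] -> C1=S, others downsized to S] -> [I,S,I,S] [MISS #3: read from I]
Op 6: C1 write [C1 write: invalidate ['C3=S'] -> C1=M] -> [I,M,I,I] [MISS #4: write from S]
Op 7: C2 write [C2 write: invalidate ['C1=M'] -> C2=M] -> [I,I,M,I] [MISS #5: write from I]
Op 8: C3 read [C3 read from I: others=['C2=M'] -> C3=S, others downsized to S] -> [I,I,S,S] [MISS #6: read from I]
Op 9: C0 read [C0 read from I: others=['C2=S', 'C3=S'] -> C0=S, others downsized to S] -> [S,I,S,S] [MISS #7: read from I]
Op 10: C3 write [C3 write: invalidate ['C0=S', 'C2=S'] -> C3=M] -> [I,I,I,M] [MISS #8: write from S]
Op 11: C2 read [C2 read from I: others=['C3=M'] -> C2=S, others downsized to S] -> [I,I,S,S] [MISS #9: read from I]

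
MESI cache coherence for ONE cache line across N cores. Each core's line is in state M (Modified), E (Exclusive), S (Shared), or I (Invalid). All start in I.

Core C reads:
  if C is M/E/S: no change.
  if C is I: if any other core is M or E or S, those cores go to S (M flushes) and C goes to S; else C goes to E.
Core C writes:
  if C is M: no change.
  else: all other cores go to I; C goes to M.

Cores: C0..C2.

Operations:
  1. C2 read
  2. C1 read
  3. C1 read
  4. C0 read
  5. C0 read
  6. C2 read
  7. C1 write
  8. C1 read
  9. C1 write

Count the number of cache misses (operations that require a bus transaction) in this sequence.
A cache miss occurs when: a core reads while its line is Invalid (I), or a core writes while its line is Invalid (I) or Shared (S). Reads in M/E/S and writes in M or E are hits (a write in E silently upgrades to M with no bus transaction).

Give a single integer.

Op 1: C2 read [C2 read from I: no other sharers -> C2=E (exclusive)] -> [I,I,E] [MISS #1: read from I]
Op 2: C1 read [C1 read from I: others=['C2=E'] -> C1=S, others downsized to S] -> [I,S,S] [MISS #2: read from I]
Op 3: C1 read [C1 read: already in S, no change] -> [I,S,S] [hit: read from S]
Op 4: C0 read [C0 read from I: others=['C1=S', 'C2=S'] -> C0=S, others downsized to S] -> [S,S,S] [MISS #3: read from I]
Op 5: C0 read [C0 read: already in S, no change] -> [S,S,S] [hit: read from S]
Op 6: C2 read [C2 read: already in S, no change] -> [S,S,S] [hit: read from S]
Op 7: C1 write [C1 write: invalidate ['C0=S', 'C2=S'] -> C1=M] -> [I,M,I] [MISS #4: write from S]
Op 8: C1 read [C1 read: already in M, no change] -> [I,M,I] [hit: read from M]
Op 9: C1 write [C1 write: already M (modified), no change] -> [I,M,I] [hit: write from M]

Answer: 4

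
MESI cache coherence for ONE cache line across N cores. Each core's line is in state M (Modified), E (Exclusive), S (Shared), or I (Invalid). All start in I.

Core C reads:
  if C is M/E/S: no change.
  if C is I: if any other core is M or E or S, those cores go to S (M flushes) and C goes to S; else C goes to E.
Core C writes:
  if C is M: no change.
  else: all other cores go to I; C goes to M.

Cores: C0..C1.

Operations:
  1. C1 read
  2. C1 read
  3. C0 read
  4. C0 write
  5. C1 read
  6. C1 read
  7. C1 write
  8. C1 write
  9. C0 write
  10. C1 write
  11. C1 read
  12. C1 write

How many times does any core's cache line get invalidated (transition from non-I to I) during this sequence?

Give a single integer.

Answer: 4

Derivation:
Op 1: C1 read [C1 read from I: no other sharers -> C1=E (exclusive)] -> [I,E] (invalidations this op: 0; running total: 0)
Op 2: C1 read [C1 read: already in E, no change] -> [I,E] (invalidations this op: 0; running total: 0)
Op 3: C0 read [C0 read from I: others=['C1=E'] -> C0=S, others downsized to S] -> [S,S] (invalidations this op: 0; running total: 0)
Op 4: C0 write [C0 write: invalidate ['C1=S'] -> C0=M] -> [M,I] (invalidations this op: 1; running total: 1)
Op 5: C1 read [C1 read from I: others=['C0=M'] -> C1=S, others downsized to S] -> [S,S] (invalidations this op: 0; running total: 1)
Op 6: C1 read [C1 read: already in S, no change] -> [S,S] (invalidations this op: 0; running total: 1)
Op 7: C1 write [C1 write: invalidate ['C0=S'] -> C1=M] -> [I,M] (invalidations this op: 1; running total: 2)
Op 8: C1 write [C1 write: already M (modified), no change] -> [I,M] (invalidations this op: 0; running total: 2)
Op 9: C0 write [C0 write: invalidate ['C1=M'] -> C0=M] -> [M,I] (invalidations this op: 1; running total: 3)
Op 10: C1 write [C1 write: invalidate ['C0=M'] -> C1=M] -> [I,M] (invalidations this op: 1; running total: 4)
Op 11: C1 read [C1 read: already in M, no change] -> [I,M] (invalidations this op: 0; running total: 4)
Op 12: C1 write [C1 write: already M (modified), no change] -> [I,M] (invalidations this op: 0; running total: 4)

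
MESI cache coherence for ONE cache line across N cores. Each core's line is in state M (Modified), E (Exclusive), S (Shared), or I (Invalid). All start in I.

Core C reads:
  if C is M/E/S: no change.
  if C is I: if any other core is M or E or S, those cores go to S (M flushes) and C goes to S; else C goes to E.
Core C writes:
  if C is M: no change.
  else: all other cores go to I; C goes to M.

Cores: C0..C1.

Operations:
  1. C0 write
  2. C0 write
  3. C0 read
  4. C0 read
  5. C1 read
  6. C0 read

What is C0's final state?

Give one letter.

Op 1: C0 write [C0 write: invalidate none -> C0=M] -> [M,I]
Op 2: C0 write [C0 write: already M (modified), no change] -> [M,I]
Op 3: C0 read [C0 read: already in M, no change] -> [M,I]
Op 4: C0 read [C0 read: already in M, no change] -> [M,I]
Op 5: C1 read [C1 read from I: others=['C0=M'] -> C1=S, others downsized to S] -> [S,S]
Op 6: C0 read [C0 read: already in S, no change] -> [S,S]

Answer: S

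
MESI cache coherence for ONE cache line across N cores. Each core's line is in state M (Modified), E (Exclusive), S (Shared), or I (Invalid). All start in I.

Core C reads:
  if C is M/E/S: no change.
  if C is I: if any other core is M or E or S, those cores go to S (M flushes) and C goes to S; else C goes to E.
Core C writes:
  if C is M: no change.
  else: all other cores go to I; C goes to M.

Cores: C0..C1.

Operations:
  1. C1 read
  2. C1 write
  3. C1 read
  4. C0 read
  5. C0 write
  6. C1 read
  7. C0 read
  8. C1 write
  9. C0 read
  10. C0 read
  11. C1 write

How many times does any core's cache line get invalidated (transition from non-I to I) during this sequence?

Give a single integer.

Op 1: C1 read [C1 read from I: no other sharers -> C1=E (exclusive)] -> [I,E] (invalidations this op: 0; running total: 0)
Op 2: C1 write [C1 write: invalidate none -> C1=M] -> [I,M] (invalidations this op: 0; running total: 0)
Op 3: C1 read [C1 read: already in M, no change] -> [I,M] (invalidations this op: 0; running total: 0)
Op 4: C0 read [C0 read from I: others=['C1=M'] -> C0=S, others downsized to S] -> [S,S] (invalidations this op: 0; running total: 0)
Op 5: C0 write [C0 write: invalidate ['C1=S'] -> C0=M] -> [M,I] (invalidations this op: 1; running total: 1)
Op 6: C1 read [C1 read from I: others=['C0=M'] -> C1=S, others downsized to S] -> [S,S] (invalidations this op: 0; running total: 1)
Op 7: C0 read [C0 read: already in S, no change] -> [S,S] (invalidations this op: 0; running total: 1)
Op 8: C1 write [C1 write: invalidate ['C0=S'] -> C1=M] -> [I,M] (invalidations this op: 1; running total: 2)
Op 9: C0 read [C0 read from I: others=['C1=M'] -> C0=S, others downsized to S] -> [S,S] (invalidations this op: 0; running total: 2)
Op 10: C0 read [C0 read: already in S, no change] -> [S,S] (invalidations this op: 0; running total: 2)
Op 11: C1 write [C1 write: invalidate ['C0=S'] -> C1=M] -> [I,M] (invalidations this op: 1; running total: 3)

Answer: 3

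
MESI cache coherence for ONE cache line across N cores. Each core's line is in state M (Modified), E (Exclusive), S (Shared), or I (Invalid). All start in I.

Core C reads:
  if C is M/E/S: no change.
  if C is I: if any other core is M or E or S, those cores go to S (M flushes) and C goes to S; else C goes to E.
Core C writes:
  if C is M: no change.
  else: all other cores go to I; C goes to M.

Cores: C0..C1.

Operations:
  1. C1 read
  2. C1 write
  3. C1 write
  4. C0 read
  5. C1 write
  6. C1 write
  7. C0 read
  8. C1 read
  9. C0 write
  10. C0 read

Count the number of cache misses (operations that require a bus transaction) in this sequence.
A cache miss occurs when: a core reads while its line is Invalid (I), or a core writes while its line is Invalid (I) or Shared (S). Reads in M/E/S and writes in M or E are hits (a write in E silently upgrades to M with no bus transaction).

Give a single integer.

Answer: 5

Derivation:
Op 1: C1 read [C1 read from I: no other sharers -> C1=E (exclusive)] -> [I,E] [MISS #1: read from I]
Op 2: C1 write [C1 write: invalidate none -> C1=M] -> [I,M] [hit: write from E is a silent E->M upgrade, no bus transaction]
Op 3: C1 write [C1 write: already M (modified), no change] -> [I,M] [hit: write from M]
Op 4: C0 read [C0 read from I: others=['C1=M'] -> C0=S, others downsized to S] -> [S,S] [MISS #2: read from I]
Op 5: C1 write [C1 write: invalidate ['C0=S'] -> C1=M] -> [I,M] [MISS #3: write from S]
Op 6: C1 write [C1 write: already M (modified), no change] -> [I,M] [hit: write from M]
Op 7: C0 read [C0 read from I: others=['C1=M'] -> C0=S, others downsized to S] -> [S,S] [MISS #4: read from I]
Op 8: C1 read [C1 read: already in S, no change] -> [S,S] [hit: read from S]
Op 9: C0 write [C0 write: invalidate ['C1=S'] -> C0=M] -> [M,I] [MISS #5: write from S]
Op 10: C0 read [C0 read: already in M, no change] -> [M,I] [hit: read from M]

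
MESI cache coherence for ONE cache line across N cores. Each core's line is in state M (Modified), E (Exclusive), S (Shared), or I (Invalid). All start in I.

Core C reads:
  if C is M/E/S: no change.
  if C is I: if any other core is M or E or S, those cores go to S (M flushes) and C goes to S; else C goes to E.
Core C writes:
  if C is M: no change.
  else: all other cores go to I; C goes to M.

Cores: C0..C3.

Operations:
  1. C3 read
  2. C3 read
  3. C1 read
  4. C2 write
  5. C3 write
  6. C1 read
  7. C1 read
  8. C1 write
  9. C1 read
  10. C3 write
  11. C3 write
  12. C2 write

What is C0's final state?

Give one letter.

Op 1: C3 read [C3 read from I: no other sharers -> C3=E (exclusive)] -> [I,I,I,E]
Op 2: C3 read [C3 read: already in E, no change] -> [I,I,I,E]
Op 3: C1 read [C1 read from I: others=['C3=E'] -> C1=S, others downsized to S] -> [I,S,I,S]
Op 4: C2 write [C2 write: invalidate ['C1=S', 'C3=S'] -> C2=M] -> [I,I,M,I]
Op 5: C3 write [C3 write: invalidate ['C2=M'] -> C3=M] -> [I,I,I,M]
Op 6: C1 read [C1 read from I: others=['C3=M'] -> C1=S, others downsized to S] -> [I,S,I,S]
Op 7: C1 read [C1 read: already in S, no change] -> [I,S,I,S]
Op 8: C1 write [C1 write: invalidate ['C3=S'] -> C1=M] -> [I,M,I,I]
Op 9: C1 read [C1 read: already in M, no change] -> [I,M,I,I]
Op 10: C3 write [C3 write: invalidate ['C1=M'] -> C3=M] -> [I,I,I,M]
Op 11: C3 write [C3 write: already M (modified), no change] -> [I,I,I,M]
Op 12: C2 write [C2 write: invalidate ['C3=M'] -> C2=M] -> [I,I,M,I]

Answer: I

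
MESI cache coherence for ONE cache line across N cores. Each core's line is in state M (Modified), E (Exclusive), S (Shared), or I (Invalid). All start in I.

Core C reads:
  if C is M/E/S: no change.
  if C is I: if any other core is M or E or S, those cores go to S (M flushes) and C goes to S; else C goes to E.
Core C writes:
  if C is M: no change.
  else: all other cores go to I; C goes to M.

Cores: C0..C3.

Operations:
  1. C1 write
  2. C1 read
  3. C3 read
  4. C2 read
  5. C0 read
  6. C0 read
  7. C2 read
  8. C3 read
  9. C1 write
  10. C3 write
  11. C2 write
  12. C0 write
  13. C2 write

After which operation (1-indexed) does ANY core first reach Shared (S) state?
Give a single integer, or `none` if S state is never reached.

Op 1: C1 write [C1 write: invalidate none -> C1=M] -> [I,M,I,I]
Op 2: C1 read [C1 read: already in M, no change] -> [I,M,I,I]
Op 3: C3 read [C3 read from I: others=['C1=M'] -> C3=S, others downsized to S] -> [I,S,I,S]
  -> First S state at op 3; remaining ops need not be traced.

Answer: 3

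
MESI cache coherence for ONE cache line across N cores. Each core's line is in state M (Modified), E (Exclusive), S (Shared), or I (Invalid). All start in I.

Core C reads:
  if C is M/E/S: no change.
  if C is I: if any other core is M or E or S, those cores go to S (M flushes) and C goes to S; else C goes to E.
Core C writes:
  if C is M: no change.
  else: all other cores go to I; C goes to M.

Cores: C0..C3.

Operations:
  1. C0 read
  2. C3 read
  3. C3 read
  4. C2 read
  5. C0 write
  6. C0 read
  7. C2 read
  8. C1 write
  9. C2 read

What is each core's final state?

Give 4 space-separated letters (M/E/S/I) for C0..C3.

Answer: I S S I

Derivation:
Op 1: C0 read [C0 read from I: no other sharers -> C0=E (exclusive)] -> [E,I,I,I]
Op 2: C3 read [C3 read from I: others=['C0=E'] -> C3=S, others downsized to S] -> [S,I,I,S]
Op 3: C3 read [C3 read: already in S, no change] -> [S,I,I,S]
Op 4: C2 read [C2 read from I: others=['C0=S', 'C3=S'] -> C2=S, others downsized to S] -> [S,I,S,S]
Op 5: C0 write [C0 write: invalidate ['C2=S', 'C3=S'] -> C0=M] -> [M,I,I,I]
Op 6: C0 read [C0 read: already in M, no change] -> [M,I,I,I]
Op 7: C2 read [C2 read from I: others=['C0=M'] -> C2=S, others downsized to S] -> [S,I,S,I]
Op 8: C1 write [C1 write: invalidate ['C0=S', 'C2=S'] -> C1=M] -> [I,M,I,I]
Op 9: C2 read [C2 read from I: others=['C1=M'] -> C2=S, others downsized to S] -> [I,S,S,I]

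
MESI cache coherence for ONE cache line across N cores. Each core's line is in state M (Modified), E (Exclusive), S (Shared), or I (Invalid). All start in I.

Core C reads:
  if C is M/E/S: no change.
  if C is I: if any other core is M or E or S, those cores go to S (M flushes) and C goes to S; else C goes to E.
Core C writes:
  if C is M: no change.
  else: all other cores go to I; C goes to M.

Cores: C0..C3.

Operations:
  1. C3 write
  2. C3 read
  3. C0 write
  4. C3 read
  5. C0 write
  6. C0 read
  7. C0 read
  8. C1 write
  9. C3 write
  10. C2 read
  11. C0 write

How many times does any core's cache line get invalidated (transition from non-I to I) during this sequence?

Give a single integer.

Answer: 6

Derivation:
Op 1: C3 write [C3 write: invalidate none -> C3=M] -> [I,I,I,M] (invalidations this op: 0; running total: 0)
Op 2: C3 read [C3 read: already in M, no change] -> [I,I,I,M] (invalidations this op: 0; running total: 0)
Op 3: C0 write [C0 write: invalidate ['C3=M'] -> C0=M] -> [M,I,I,I] (invalidations this op: 1; running total: 1)
Op 4: C3 read [C3 read from I: others=['C0=M'] -> C3=S, others downsized to S] -> [S,I,I,S] (invalidations this op: 0; running total: 1)
Op 5: C0 write [C0 write: invalidate ['C3=S'] -> C0=M] -> [M,I,I,I] (invalidations this op: 1; running total: 2)
Op 6: C0 read [C0 read: already in M, no change] -> [M,I,I,I] (invalidations this op: 0; running total: 2)
Op 7: C0 read [C0 read: already in M, no change] -> [M,I,I,I] (invalidations this op: 0; running total: 2)
Op 8: C1 write [C1 write: invalidate ['C0=M'] -> C1=M] -> [I,M,I,I] (invalidations this op: 1; running total: 3)
Op 9: C3 write [C3 write: invalidate ['C1=M'] -> C3=M] -> [I,I,I,M] (invalidations this op: 1; running total: 4)
Op 10: C2 read [C2 read from I: others=['C3=M'] -> C2=S, others downsized to S] -> [I,I,S,S] (invalidations this op: 0; running total: 4)
Op 11: C0 write [C0 write: invalidate ['C2=S', 'C3=S'] -> C0=M] -> [M,I,I,I] (invalidations this op: 2; running total: 6)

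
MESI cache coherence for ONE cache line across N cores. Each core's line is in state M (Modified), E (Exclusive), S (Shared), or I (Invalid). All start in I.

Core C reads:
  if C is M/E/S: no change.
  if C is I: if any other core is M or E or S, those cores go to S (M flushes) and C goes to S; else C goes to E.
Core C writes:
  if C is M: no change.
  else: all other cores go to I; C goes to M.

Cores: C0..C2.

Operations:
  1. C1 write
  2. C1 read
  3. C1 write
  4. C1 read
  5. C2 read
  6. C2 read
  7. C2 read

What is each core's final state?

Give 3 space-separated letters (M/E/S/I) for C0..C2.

Answer: I S S

Derivation:
Op 1: C1 write [C1 write: invalidate none -> C1=M] -> [I,M,I]
Op 2: C1 read [C1 read: already in M, no change] -> [I,M,I]
Op 3: C1 write [C1 write: already M (modified), no change] -> [I,M,I]
Op 4: C1 read [C1 read: already in M, no change] -> [I,M,I]
Op 5: C2 read [C2 read from I: others=['C1=M'] -> C2=S, others downsized to S] -> [I,S,S]
Op 6: C2 read [C2 read: already in S, no change] -> [I,S,S]
Op 7: C2 read [C2 read: already in S, no change] -> [I,S,S]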